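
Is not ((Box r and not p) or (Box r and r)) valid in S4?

Invalid (countermodel exists)

Tableau for the negation (Box r and not p) or (Box r and r):
1. (Box r and not p) or (Box r and r), 0
2. Box r and r, 0
3. Box r, 0
4. r, 0
Accessibility: 0R0
The negation has an open branch (countermodel exists).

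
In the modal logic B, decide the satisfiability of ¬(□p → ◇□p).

Unsatisfiable

1. ¬(□p → ◇□p), w0
2. □p, w0
3. ¬◇□p, w0
4. p, w0
5. ¬□p, w0
6. ¬p, w1
7. p, w1
Accessibility: w0Rw0, w0Rw1, w1Rw0, w1Rw1
Branch closes: p and ¬p both at w1.
(One branch shown.) All branches close.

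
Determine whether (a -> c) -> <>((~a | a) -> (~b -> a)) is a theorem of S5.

Tableau for the negation ~((a -> c) -> <>((~a | a) -> (~b -> a))):
1. ~((a -> c) -> <>((~a | a) -> (~b -> a))), 0
2. a -> c, 0
3. ~<>((~a | a) -> (~b -> a)), 0
4. ~((~a | a) -> (~b -> a)), 0
5. ~a | a, 0
6. ~(~b -> a), 0
7. ~b, 0
8. ~a, 0
9. c, 0
Accessibility: 0R0
The negation has an open branch (countermodel exists).

Invalid (countermodel exists)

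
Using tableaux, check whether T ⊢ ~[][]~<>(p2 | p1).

Tableau for the negation [][]~<>(p2 | p1):
1. [][]~<>(p2 | p1), u
2. []~<>(p2 | p1), u
3. ~<>(p2 | p1), u
4. ~(p2 | p1), u
5. ~p2, u
6. ~p1, u
Accessibility: uRu
The negation has an open branch (countermodel exists).

Invalid (countermodel exists)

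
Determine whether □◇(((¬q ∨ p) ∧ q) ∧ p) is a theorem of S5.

Invalid (countermodel exists)

Tableau for the negation ¬□◇(((¬q ∨ p) ∧ q) ∧ p):
1. ¬□◇(((¬q ∨ p) ∧ q) ∧ p), 0
2. ¬◇(((¬q ∨ p) ∧ q) ∧ p), 1   [¬□-rule on 1: fresh world 1, 0R1]
3. ¬(((¬q ∨ p) ∧ q) ∧ p), 0   [¬◇-rule on 2 via 1R0]
4. ¬(((¬q ∨ p) ∧ q) ∧ p), 1   [¬◇-rule on 2 via 1R1]
5. ¬p, 0   [¬∧-rule on 3 (branches; this branch)]
6. ¬p, 1   [¬∧-rule on 4 (branches; this branch)]
Accessibility: 0R0, 0R1, 1R0, 1R1
The negation has an open branch (countermodel exists).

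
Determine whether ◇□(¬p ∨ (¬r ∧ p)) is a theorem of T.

Tableau for the negation ¬◇□(¬p ∨ (¬r ∧ p)):
1. ¬◇□(¬p ∨ (¬r ∧ p)), w0
2. ¬□(¬p ∨ (¬r ∧ p)), w0
3. ¬(¬p ∨ (¬r ∧ p)), w1
4. p, w1
5. ¬(¬r ∧ p), w1
6. ¬□(¬p ∨ (¬r ∧ p)), w1
7. r, w1
8. ¬(¬p ∨ (¬r ∧ p)), w2
9. p, w2
10. ¬(¬r ∧ p), w2
11. r, w2
Accessibility: w0Rw0, w0Rw1, w1Rw1, w1Rw2, w2Rw2
The negation has an open branch (countermodel exists).

Not valid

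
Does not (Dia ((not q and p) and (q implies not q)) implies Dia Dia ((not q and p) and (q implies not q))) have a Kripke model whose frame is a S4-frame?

Unsatisfiable

1. not (Dia ((not q and p) and (q implies not q)) implies Dia Dia ((not q and p) and (q implies not q))), 0
2. Dia ((not q and p) and (q implies not q)), 0
3. not Dia Dia ((not q and p) and (q implies not q)), 0
4. not Dia ((not q and p) and (q implies not q)), 0
5. not ((not q and p) and (q implies not q)), 0
6. not (q implies not q), 0
7. q, 0
8. (not q and p) and (q implies not q), 1
9. not q and p, 1
10. q implies not q, 1
11. not q, 1
12. p, 1
13. not Dia ((not q and p) and (q implies not q)), 1
14. not ((not q and p) and (q implies not q)), 1
15. not (q implies not q), 1
16. q, 1
Accessibility: 0R0, 0R1, 1R1
Branch closes: q and not q both at 1.
All branches of the tableau close; one closing branch shown above.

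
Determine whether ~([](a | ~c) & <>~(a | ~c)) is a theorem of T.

Tableau for the negation [](a | ~c) & <>~(a | ~c):
1. [](a | ~c) & <>~(a | ~c), w0
2. [](a | ~c), w0   [&-rule on 1]
3. <>~(a | ~c), w0   [&-rule on 1]
4. a | ~c, w0   [[]-rule on 2 via w0Rw0]
5. ~c, w0   [|-rule on 4 (branches; this branch)]
6. ~(a | ~c), w1   [<>-rule on 3: fresh world w1, w0Rw1]
7. ~a, w1   [~|-rule on 6]
8. c, w1   [~|-rule on 6]
9. a | ~c, w1   [[]-rule on 2 via w0Rw1]
10. ~c, w1   [|-rule on 9 (branches; this branch)]
Accessibility: w0Rw0, w0Rw1, w1Rw1
Branch closes: c and ~c both at w1.
All branches of the negation close; one closing branch shown above.

Valid in T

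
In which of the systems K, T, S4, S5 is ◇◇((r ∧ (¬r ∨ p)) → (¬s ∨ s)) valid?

K-tableau for the negation ¬◇◇((r ∧ (¬r ∨ p)) → (¬s ∨ s)):
1. ¬◇◇((r ∧ (¬r ∨ p)) → (¬s ∨ s)), w0
Complete open branch: countermodel on a K-frame, so not valid in K.
T-tableau for the negation ¬◇◇((r ∧ (¬r ∨ p)) → (¬s ∨ s)):
1. ¬◇◇((r ∧ (¬r ∨ p)) → (¬s ∨ s)), w0
2. ¬◇((r ∧ (¬r ∨ p)) → (¬s ∨ s)), w0
3. ¬((r ∧ (¬r ∨ p)) → (¬s ∨ s)), w0
4. r ∧ (¬r ∨ p), w0
5. ¬(¬s ∨ s), w0
6. r, w0
7. ¬r ∨ p, w0
8. s, w0
9. ¬s, w0
Accessibility: w0Rw0
Branch closes: s and ¬s both at w0.
Every branch closes (one shown): valid in T, hence also in S4, S5 (every theorem of T is a theorem of S4 and S5).

T, S4, S5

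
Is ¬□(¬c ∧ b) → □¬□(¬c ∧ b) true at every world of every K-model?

No, not valid

Tableau for the negation ¬(¬□(¬c ∧ b) → □¬□(¬c ∧ b)):
1. ¬(¬□(¬c ∧ b) → □¬□(¬c ∧ b)), u
2. ¬□(¬c ∧ b), u
3. ¬□¬□(¬c ∧ b), u
4. ¬(¬c ∧ b), v
5. ¬b, v
6. □(¬c ∧ b), w
Accessibility: uRv, uRw
The negation has an open branch (countermodel exists).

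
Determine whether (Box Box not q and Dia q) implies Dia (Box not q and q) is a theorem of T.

Valid

Tableau for the negation not ((Box Box not q and Dia q) implies Dia (Box not q and q)):
1. not ((Box Box not q and Dia q) implies Dia (Box not q and q)), 0
2. Box Box not q and Dia q, 0
3. not Dia (Box not q and q), 0
4. Box Box not q, 0
5. Dia q, 0
6. not (Box not q and q), 0
7. Box not q, 0
8. not q, 0
9. q, 1
10. not (Box not q and q), 1
11. Box not q, 1
12. not q, 1
Accessibility: 0R0, 0R1, 1R1
Branch closes: q and not q both at 1.
All branches of the negation close; one closing branch shown above.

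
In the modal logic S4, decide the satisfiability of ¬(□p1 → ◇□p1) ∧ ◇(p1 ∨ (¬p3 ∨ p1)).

No, unsatisfiable

1. ¬(□p1 → ◇□p1) ∧ ◇(p1 ∨ (¬p3 ∨ p1)), u
2. ¬(□p1 → ◇□p1), u
3. ◇(p1 ∨ (¬p3 ∨ p1)), u
4. □p1, u
5. ¬◇□p1, u
6. p1, u
7. ¬□p1, u
8. p1 ∨ (¬p3 ∨ p1), v
9. p1, v
10. ¬□p1, v
11. ¬p3 ∨ p1, v
12. ¬p1, w
13. p1, w
Accessibility: uRu, uRv, uRw, vRv, wRw
Branch closes: p1 and ¬p1 both at w.
Every branch closes; the branch above is one of them.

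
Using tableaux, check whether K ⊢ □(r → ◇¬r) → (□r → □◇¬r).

Valid in K

Tableau for the negation ¬(□(r → ◇¬r) → (□r → □◇¬r)):
1. ¬(□(r → ◇¬r) → (□r → □◇¬r)), w0
2. □(r → ◇¬r), w0   [¬→-rule on 1]
3. ¬(□r → □◇¬r), w0   [¬→-rule on 1]
4. □r, w0   [¬→-rule on 3]
5. ¬□◇¬r, w0   [¬→-rule on 3]
6. ¬◇¬r, w1   [¬□-rule on 5: fresh world w1, w0Rw1]
7. r → ◇¬r, w1   [□-rule on 2 via w0Rw1]
8. r, w1   [□-rule on 4 via w0Rw1]
9. ◇¬r, w1   [→-rule on 7 (branches; this branch)]
10. ¬r, w2   [◇-rule on 9: fresh world w2, w1Rw2]
11. r, w2   [¬◇-rule on 6 via w1Rw2]
Accessibility: w0Rw1, w1Rw2
Branch closes: r and ¬r both at w2.
Every branch of the negation's tableau closes; the branch above is one of them.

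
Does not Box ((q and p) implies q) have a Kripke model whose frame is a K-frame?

No, unsatisfiable

1. not Box ((q and p) implies q), w0
2. not ((q and p) implies q), w1
3. q and p, w1
4. not q, w1
5. q, w1
6. p, w1
Accessibility: w0Rw1
Branch closes: q and not q both at w1.
Every branch closes; the branch above is one of them.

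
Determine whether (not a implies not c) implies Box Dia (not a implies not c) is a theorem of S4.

Not valid

Tableau for the negation not ((not a implies not c) implies Box Dia (not a implies not c)):
1. not ((not a implies not c) implies Box Dia (not a implies not c)), w0
2. not a implies not c, w0   [neg-implies-rule on 1]
3. not Box Dia (not a implies not c), w0   [neg-implies-rule on 1]
4. not c, w0   [implies-rule on 2 (branches; this branch)]
5. not Dia (not a implies not c), w1   [neg-Box-rule on 3: fresh world w1, w0Rw1]
6. not (not a implies not c), w1   [neg-Dia-rule on 5 via w1Rw1]
7. not a, w1   [neg-implies-rule on 6]
8. c, w1   [neg-implies-rule on 6]
Accessibility: w0Rw0, w0Rw1, w1Rw1
The negation has an open branch (countermodel exists).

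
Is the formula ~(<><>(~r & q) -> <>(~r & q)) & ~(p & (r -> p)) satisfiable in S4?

No, unsatisfiable

1. ~(<><>(~r & q) -> <>(~r & q)) & ~(p & (r -> p)), 0
2. ~(<><>(~r & q) -> <>(~r & q)), 0   [&-rule on 1]
3. ~(p & (r -> p)), 0   [&-rule on 1]
4. <><>(~r & q), 0   [~->-rule on 2]
5. ~<>(~r & q), 0   [~->-rule on 2]
6. ~(~r & q), 0   [~<>-rule on 5 via 0R0]
7. ~(r -> p), 0   [~&-rule on 3 (branches; this branch)]
8. r, 0   [~->-rule on 7]
9. ~p, 0   [~->-rule on 7]
10. ~q, 0   [~&-rule on 6 (branches; this branch)]
11. <>(~r & q), 1   [<>-rule on 4: fresh world 1, 0R1]
12. ~(~r & q), 1   [~<>-rule on 5 via 0R1]
13. ~q, 1   [~&-rule on 12 (branches; this branch)]
14. ~r & q, 2   [<>-rule on 11: fresh world 2, 1R2]
15. ~r, 2   [&-rule on 14]
16. q, 2   [&-rule on 14]
17. ~(~r & q), 2   [~<>-rule on 5 via 0R2]
18. ~q, 2   [~&-rule on 17 (branches; this branch)]
Accessibility: 0R0, 0R1, 0R2, 1R1, 1R2, 2R2
Branch closes: q and ~q both at 2.
(One branch shown.) All branches close.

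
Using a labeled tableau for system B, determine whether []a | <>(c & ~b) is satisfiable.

Satisfiable

1. []a | <>(c & ~b), u
2. <>(c & ~b), u   [|-rule on 1 (branches; this branch)]
3. c & ~b, v   [<>-rule on 2: fresh world v, uRv]
4. c, v   [&-rule on 3]
5. ~b, v   [&-rule on 3]
Accessibility: uRu, uRv, vRu, vRv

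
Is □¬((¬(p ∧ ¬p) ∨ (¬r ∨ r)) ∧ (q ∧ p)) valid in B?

Tableau for the negation ¬□¬((¬(p ∧ ¬p) ∨ (¬r ∨ r)) ∧ (q ∧ p)):
1. ¬□¬((¬(p ∧ ¬p) ∨ (¬r ∨ r)) ∧ (q ∧ p)), 0
2. (¬(p ∧ ¬p) ∨ (¬r ∨ r)) ∧ (q ∧ p), 1
3. ¬(p ∧ ¬p) ∨ (¬r ∨ r), 1
4. q ∧ p, 1
5. q, 1
6. p, 1
7. ¬r ∨ r, 1
8. r, 1
Accessibility: 0R0, 0R1, 1R0, 1R1
The negation has an open branch (countermodel exists).

Invalid (countermodel exists)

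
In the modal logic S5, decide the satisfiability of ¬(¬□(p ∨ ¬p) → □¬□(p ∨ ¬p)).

Unsatisfiable (every branch closes)

1. ¬(¬□(p ∨ ¬p) → □¬□(p ∨ ¬p)), u
2. ¬□(p ∨ ¬p), u
3. ¬□¬□(p ∨ ¬p), u
4. ¬(p ∨ ¬p), v
5. ¬p, v
6. p, v
Accessibility: uRu, uRv, vRu, vRv
Branch closes: p and ¬p both at v.
(One branch shown.) All branches close.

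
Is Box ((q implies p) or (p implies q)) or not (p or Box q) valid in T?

Tableau for the negation not (Box ((q implies p) or (p implies q)) or not (p or Box q)):
1. not (Box ((q implies p) or (p implies q)) or not (p or Box q)), w0
2. not Box ((q implies p) or (p implies q)), w0
3. p or Box q, w0
4. Box q, w0
5. q, w0
6. not ((q implies p) or (p implies q)), w1
7. not (q implies p), w1
8. not (p implies q), w1
9. q, w1
10. not p, w1
11. p, w1
12. not q, w1
Accessibility: w0Rw0, w0Rw1, w1Rw1
Branch closes: p and not p both at w1.
All branches of the negation close; one closing branch shown above.

Yes, valid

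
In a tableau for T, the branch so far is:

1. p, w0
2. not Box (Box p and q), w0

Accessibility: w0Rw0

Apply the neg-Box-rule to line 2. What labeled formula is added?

a fresh world w1 with w0Rw1, and not (Box p and q) at w1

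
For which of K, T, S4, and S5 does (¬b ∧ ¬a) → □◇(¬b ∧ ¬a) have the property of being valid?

S5

S4-tableau for the negation ¬((¬b ∧ ¬a) → □◇(¬b ∧ ¬a)):
1. ¬((¬b ∧ ¬a) → □◇(¬b ∧ ¬a)), 0
2. ¬b ∧ ¬a, 0   [¬→-rule on 1]
3. ¬□◇(¬b ∧ ¬a), 0   [¬→-rule on 1]
4. ¬b, 0   [∧-rule on 2]
5. ¬a, 0   [∧-rule on 2]
6. ¬◇(¬b ∧ ¬a), 1   [¬□-rule on 3: fresh world 1, 0R1]
7. ¬(¬b ∧ ¬a), 1   [¬◇-rule on 6 via 1R1]
8. a, 1   [¬∧-rule on 7 (branches; this branch)]
Accessibility: 0R0, 0R1, 1R1
Complete open branch: countermodel on an S4-frame, so not valid in S4, nor in K, T (the same frame is also a K-frame and a T-frame).
S5-tableau for the negation ¬((¬b ∧ ¬a) → □◇(¬b ∧ ¬a)):
1. ¬((¬b ∧ ¬a) → □◇(¬b ∧ ¬a)), 0
2. ¬b ∧ ¬a, 0   [¬→-rule on 1]
3. ¬□◇(¬b ∧ ¬a), 0   [¬→-rule on 1]
4. ¬b, 0   [∧-rule on 2]
5. ¬a, 0   [∧-rule on 2]
6. ¬◇(¬b ∧ ¬a), 1   [¬□-rule on 3: fresh world 1, 0R1]
7. ¬(¬b ∧ ¬a), 0   [¬◇-rule on 6 via 1R0]
8. ¬(¬b ∧ ¬a), 1   [¬◇-rule on 6 via 1R1]
9. a, 0   [¬∧-rule on 7 (branches; this branch)]
Accessibility: 0R0, 0R1, 1R0, 1R1
Branch closes: a and ¬a both at 0.
Every branch closes (one shown): valid in S5.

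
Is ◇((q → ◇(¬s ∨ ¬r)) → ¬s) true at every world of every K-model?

Not valid

Tableau for the negation ¬◇((q → ◇(¬s ∨ ¬r)) → ¬s):
1. ¬◇((q → ◇(¬s ∨ ¬r)) → ¬s), 0
The negation has an open branch (countermodel exists).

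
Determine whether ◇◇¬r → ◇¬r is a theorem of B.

Tableau for the negation ¬(◇◇¬r → ◇¬r):
1. ¬(◇◇¬r → ◇¬r), u
2. ◇◇¬r, u
3. ¬◇¬r, u
4. r, u
5. ◇¬r, v
6. r, v
7. ¬r, w
Accessibility: uRu, uRv, vRu, vRv, vRw, wRv, wRw
The negation has an open branch (countermodel exists).

Not valid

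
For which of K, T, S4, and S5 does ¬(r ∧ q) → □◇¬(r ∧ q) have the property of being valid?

S4-tableau for the negation ¬(¬(r ∧ q) → □◇¬(r ∧ q)):
1. ¬(¬(r ∧ q) → □◇¬(r ∧ q)), u
2. ¬(r ∧ q), u
3. ¬□◇¬(r ∧ q), u
4. ¬q, u
5. ¬◇¬(r ∧ q), v
6. r ∧ q, v
7. r, v
8. q, v
Accessibility: uRu, uRv, vRv
Complete open branch: countermodel on an S4-frame, so not valid in S4, nor in K, T (the same frame is also a K-frame and a T-frame).
S5-tableau for the negation ¬(¬(r ∧ q) → □◇¬(r ∧ q)):
1. ¬(¬(r ∧ q) → □◇¬(r ∧ q)), u
2. ¬(r ∧ q), u
3. ¬□◇¬(r ∧ q), u
4. ¬q, u
5. ¬◇¬(r ∧ q), v
6. r ∧ q, u
7. r, u
8. q, u
Accessibility: uRu, uRv, vRu, vRv
Branch closes: q and ¬q both at u.
Every branch closes (one shown): valid in S5.

S5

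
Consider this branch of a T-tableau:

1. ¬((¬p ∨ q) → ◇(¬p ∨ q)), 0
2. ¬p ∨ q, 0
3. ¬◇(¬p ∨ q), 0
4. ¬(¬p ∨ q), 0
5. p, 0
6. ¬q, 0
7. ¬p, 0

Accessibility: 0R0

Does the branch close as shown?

Yes, closed

Both p and ¬p appear at 0.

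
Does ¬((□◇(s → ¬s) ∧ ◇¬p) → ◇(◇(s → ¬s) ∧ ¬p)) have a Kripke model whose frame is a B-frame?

1. ¬((□◇(s → ¬s) ∧ ◇¬p) → ◇(◇(s → ¬s) ∧ ¬p)), u
2. □◇(s → ¬s) ∧ ◇¬p, u   [¬→-rule on 1]
3. ¬◇(◇(s → ¬s) ∧ ¬p), u   [¬→-rule on 1]
4. □◇(s → ¬s), u   [∧-rule on 2]
5. ◇¬p, u   [∧-rule on 2]
6. ¬(◇(s → ¬s) ∧ ¬p), u   [¬◇-rule on 3 via uRu]
7. ◇(s → ¬s), u   [□-rule on 4 via uRu]
8. p, u   [¬∧-rule on 6 (branches; this branch)]
9. ¬p, v   [◇-rule on 5: fresh world v, uRv]
10. ¬(◇(s → ¬s) ∧ ¬p), v   [¬◇-rule on 3 via uRv]
11. ◇(s → ¬s), v   [□-rule on 4 via uRv]
12. ¬◇(s → ¬s), v   [¬∧-rule on 10 (branches; this branch)]
13. ¬(s → ¬s), u   [¬◇-rule on 12 via vRu]
14. s, u   [¬→-rule on 13]
15. ¬(s → ¬s), v   [¬◇-rule on 12 via vRv]
16. s, v   [¬→-rule on 15]
17. s → ¬s, w   [◇-rule on 7: fresh world w, uRw]
18. ¬(◇(s → ¬s) ∧ ¬p), w   [¬◇-rule on 3 via uRw]
19. ◇(s → ¬s), w   [□-rule on 4 via uRw]
20. ¬s, w   [→-rule on 17 (branches; this branch)]
21. p, w   [¬∧-rule on 18 (branches; this branch)]
22. s → ¬s, x   [◇-rule on 11: fresh world x, vRx]
23. ¬(s → ¬s), x   [¬◇-rule on 12 via vRx]
24. s, x   [¬→-rule on 23]
25. ¬s, x   [→-rule on 22 (branches; this branch)]
Accessibility: uRu, uRv, uRw, vRu, vRv, vRx, wRu, wRw, xRv, xRx
Branch closes: s and ¬s both at x.
All branches of the tableau close; one closing branch shown above.

No, unsatisfiable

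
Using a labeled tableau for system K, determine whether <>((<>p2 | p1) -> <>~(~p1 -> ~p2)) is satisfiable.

1. <>((<>p2 | p1) -> <>~(~p1 -> ~p2)), u
2. (<>p2 | p1) -> <>~(~p1 -> ~p2), v
3. <>~(~p1 -> ~p2), v
4. ~(~p1 -> ~p2), w
5. ~p1, w
6. p2, w
Accessibility: uRv, vRw

Yes, satisfiable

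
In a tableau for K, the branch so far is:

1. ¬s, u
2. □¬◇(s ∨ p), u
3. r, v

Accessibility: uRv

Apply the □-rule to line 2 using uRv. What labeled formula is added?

¬◇(s ∨ p), v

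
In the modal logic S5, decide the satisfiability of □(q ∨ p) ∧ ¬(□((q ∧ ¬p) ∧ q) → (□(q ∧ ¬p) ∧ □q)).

No, unsatisfiable

1. □(q ∨ p) ∧ ¬(□((q ∧ ¬p) ∧ q) → (□(q ∧ ¬p) ∧ □q)), 0
2. □(q ∨ p), 0   [∧-rule on 1]
3. ¬(□((q ∧ ¬p) ∧ q) → (□(q ∧ ¬p) ∧ □q)), 0   [∧-rule on 1]
4. □((q ∧ ¬p) ∧ q), 0   [¬→-rule on 3]
5. ¬(□(q ∧ ¬p) ∧ □q), 0   [¬→-rule on 3]
6. q ∨ p, 0   [□-rule on 2 via 0R0]
7. (q ∧ ¬p) ∧ q, 0   [□-rule on 4 via 0R0]
8. q ∧ ¬p, 0   [∧-rule on 7]
9. q, 0   [∧-rule on 7]
10. ¬p, 0   [∧-rule on 8]
11. ¬□(q ∧ ¬p), 0   [¬∧-rule on 5 (branches; this branch)]
12. ¬(q ∧ ¬p), 1   [¬□-rule on 11: fresh world 1, 0R1]
13. q ∨ p, 1   [□-rule on 2 via 0R1]
14. (q ∧ ¬p) ∧ q, 1   [□-rule on 4 via 0R1]
15. q ∧ ¬p, 1   [∧-rule on 14]
16. q, 1   [∧-rule on 14]
17. ¬p, 1   [∧-rule on 15]
18. p, 1   [¬∧-rule on 12 (branches; this branch)]
Accessibility: 0R0, 0R1, 1R0, 1R1
Branch closes: p and ¬p both at 1.
Every branch closes; the branch above is one of them.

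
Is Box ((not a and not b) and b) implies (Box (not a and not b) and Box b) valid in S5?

Valid

Tableau for the negation not (Box ((not a and not b) and b) implies (Box (not a and not b) and Box b)):
1. not (Box ((not a and not b) and b) implies (Box (not a and not b) and Box b)), 0
2. Box ((not a and not b) and b), 0
3. not (Box (not a and not b) and Box b), 0
4. (not a and not b) and b, 0
5. not a and not b, 0
6. b, 0
7. not a, 0
8. not b, 0
Accessibility: 0R0
Branch closes: b and not b both at 0.
Every branch of the negation's tableau closes; the branch above is one of them.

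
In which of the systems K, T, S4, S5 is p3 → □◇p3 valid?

S4-tableau for the negation ¬(p3 → □◇p3):
1. ¬(p3 → □◇p3), 0
2. p3, 0   [¬→-rule on 1]
3. ¬□◇p3, 0   [¬→-rule on 1]
4. ¬◇p3, 1   [¬□-rule on 3: fresh world 1, 0R1]
5. ¬p3, 1   [¬◇-rule on 4 via 1R1]
Accessibility: 0R0, 0R1, 1R1
Complete open branch: countermodel on an S4-frame, so not valid in S4, nor in K, T (the same frame is also a K-frame and a T-frame).
S5-tableau for the negation ¬(p3 → □◇p3):
1. ¬(p3 → □◇p3), 0
2. p3, 0   [¬→-rule on 1]
3. ¬□◇p3, 0   [¬→-rule on 1]
4. ¬◇p3, 1   [¬□-rule on 3: fresh world 1, 0R1]
5. ¬p3, 0   [¬◇-rule on 4 via 1R0]
Accessibility: 0R0, 0R1, 1R0, 1R1
Branch closes: p3 and ¬p3 both at 0.
Every branch closes (one shown): valid in S5.

S5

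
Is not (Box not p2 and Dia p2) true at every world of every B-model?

Tableau for the negation Box not p2 and Dia p2:
1. Box not p2 and Dia p2, w0
2. Box not p2, w0   [and-rule on 1]
3. Dia p2, w0   [and-rule on 1]
4. not p2, w0   [Box-rule on 2 via w0Rw0]
5. p2, w1   [Dia-rule on 3: fresh world w1, w0Rw1]
6. not p2, w1   [Box-rule on 2 via w0Rw1]
Accessibility: w0Rw0, w0Rw1, w1Rw0, w1Rw1
Branch closes: p2 and not p2 both at w1.
Every branch of the negation's tableau closes; the branch above is one of them.

Valid in B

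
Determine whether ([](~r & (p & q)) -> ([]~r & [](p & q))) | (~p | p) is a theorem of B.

Valid in B

Tableau for the negation ~(([](~r & (p & q)) -> ([]~r & [](p & q))) | (~p | p)):
1. ~(([](~r & (p & q)) -> ([]~r & [](p & q))) | (~p | p)), 0
2. ~([](~r & (p & q)) -> ([]~r & [](p & q))), 0
3. ~(~p | p), 0
4. [](~r & (p & q)), 0
5. ~([]~r & [](p & q)), 0
6. p, 0
7. ~p, 0
Accessibility: 0R0
Branch closes: p and ~p both at 0.
All branches of the negation close; one closing branch shown above.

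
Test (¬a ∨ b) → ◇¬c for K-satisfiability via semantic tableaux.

Satisfiable (open branch found)

1. (¬a ∨ b) → ◇¬c, w0
2. ◇¬c, w0
3. ¬c, w1
Accessibility: w0Rw1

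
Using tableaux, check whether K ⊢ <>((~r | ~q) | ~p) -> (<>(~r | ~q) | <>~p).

Valid

Tableau for the negation ~(<>((~r | ~q) | ~p) -> (<>(~r | ~q) | <>~p)):
1. ~(<>((~r | ~q) | ~p) -> (<>(~r | ~q) | <>~p)), w0
2. <>((~r | ~q) | ~p), w0
3. ~(<>(~r | ~q) | <>~p), w0
4. ~<>(~r | ~q), w0
5. ~<>~p, w0
6. (~r | ~q) | ~p, w1
7. ~(~r | ~q), w1
8. r, w1
9. q, w1
10. p, w1
11. ~r | ~q, w1
12. ~q, w1
Accessibility: w0Rw1
Branch closes: q and ~q both at w1.
All branches of the negation close; one closing branch shown above.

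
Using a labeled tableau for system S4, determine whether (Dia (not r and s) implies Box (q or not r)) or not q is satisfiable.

Satisfiable (open branch found)

1. (Dia (not r and s) implies Box (q or not r)) or not q, w0
2. not q, w0
Accessibility: w0Rw0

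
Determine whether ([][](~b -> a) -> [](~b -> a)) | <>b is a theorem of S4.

Valid

Tableau for the negation ~(([][](~b -> a) -> [](~b -> a)) | <>b):
1. ~(([][](~b -> a) -> [](~b -> a)) | <>b), w0
2. ~([][](~b -> a) -> [](~b -> a)), w0
3. ~<>b, w0
4. [][](~b -> a), w0
5. ~[](~b -> a), w0
6. ~b, w0
7. [](~b -> a), w0
8. ~b -> a, w0
9. a, w0
10. ~(~b -> a), w1
11. ~b, w1
12. ~a, w1
13. [](~b -> a), w1
14. ~b -> a, w1
15. a, w1
Accessibility: w0Rw0, w0Rw1, w1Rw1
Branch closes: a and ~a both at w1.
Every branch of the negation's tableau closes; the branch above is one of them.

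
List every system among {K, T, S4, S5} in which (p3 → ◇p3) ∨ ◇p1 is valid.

T-tableau for the negation ¬((p3 → ◇p3) ∨ ◇p1):
1. ¬((p3 → ◇p3) ∨ ◇p1), w0
2. ¬(p3 → ◇p3), w0
3. ¬◇p1, w0
4. p3, w0
5. ¬◇p3, w0
6. ¬p1, w0
7. ¬p3, w0
Accessibility: w0Rw0
Branch closes: p3 and ¬p3 both at w0.
Every branch closes (one shown): valid in T, hence also in S4, S5 (every theorem of T is a theorem of S4 and S5).
K-tableau for the negation ¬((p3 → ◇p3) ∨ ◇p1):
1. ¬((p3 → ◇p3) ∨ ◇p1), w0
2. ¬(p3 → ◇p3), w0
3. ¬◇p1, w0
4. p3, w0
5. ¬◇p3, w0
Complete open branch: countermodel on a K-frame, so not valid in K.

T, S4, S5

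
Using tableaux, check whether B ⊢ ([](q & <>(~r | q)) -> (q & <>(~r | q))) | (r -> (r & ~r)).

Yes, valid

Tableau for the negation ~(([](q & <>(~r | q)) -> (q & <>(~r | q))) | (r -> (r & ~r))):
1. ~(([](q & <>(~r | q)) -> (q & <>(~r | q))) | (r -> (r & ~r))), 0
2. ~([](q & <>(~r | q)) -> (q & <>(~r | q))), 0
3. ~(r -> (r & ~r)), 0
4. [](q & <>(~r | q)), 0
5. ~(q & <>(~r | q)), 0
6. r, 0
7. ~(r & ~r), 0
8. q & <>(~r | q), 0
9. q, 0
10. <>(~r | q), 0
11. ~<>(~r | q), 0
12. ~(~r | q), 0
13. ~q, 0
Accessibility: 0R0
Branch closes: q and ~q both at 0.
All branches of the negation close; one closing branch shown above.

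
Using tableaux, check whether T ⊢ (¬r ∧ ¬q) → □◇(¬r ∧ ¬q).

Invalid (countermodel exists)

Tableau for the negation ¬((¬r ∧ ¬q) → □◇(¬r ∧ ¬q)):
1. ¬((¬r ∧ ¬q) → □◇(¬r ∧ ¬q)), 0
2. ¬r ∧ ¬q, 0
3. ¬□◇(¬r ∧ ¬q), 0
4. ¬r, 0
5. ¬q, 0
6. ¬◇(¬r ∧ ¬q), 1
7. ¬(¬r ∧ ¬q), 1
8. q, 1
Accessibility: 0R0, 0R1, 1R1
The negation has an open branch (countermodel exists).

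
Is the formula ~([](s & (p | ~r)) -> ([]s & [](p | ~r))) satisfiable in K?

1. ~([](s & (p | ~r)) -> ([]s & [](p | ~r))), w0
2. [](s & (p | ~r)), w0   [~->-rule on 1]
3. ~([]s & [](p | ~r)), w0   [~->-rule on 1]
4. ~[](p | ~r), w0   [~&-rule on 3 (branches; this branch)]
5. ~(p | ~r), w1   [~[]-rule on 4: fresh world w1, w0Rw1]
6. ~p, w1   [~|-rule on 5]
7. r, w1   [~|-rule on 5]
8. s & (p | ~r), w1   [[]-rule on 2 via w0Rw1]
9. s, w1   [&-rule on 8]
10. p | ~r, w1   [&-rule on 8]
11. ~r, w1   [|-rule on 10 (branches; this branch)]
Accessibility: w0Rw1
Branch closes: r and ~r both at w1.
Every branch closes; the branch above is one of them.

Unsatisfiable (every branch closes)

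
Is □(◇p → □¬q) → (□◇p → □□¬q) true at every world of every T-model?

Tableau for the negation ¬(□(◇p → □¬q) → (□◇p → □□¬q)):
1. ¬(□(◇p → □¬q) → (□◇p → □□¬q)), u
2. □(◇p → □¬q), u   [¬→-rule on 1]
3. ¬(□◇p → □□¬q), u   [¬→-rule on 1]
4. □◇p, u   [¬→-rule on 3]
5. ¬□□¬q, u   [¬→-rule on 3]
6. ◇p → □¬q, u   [□-rule on 2 via uRu]
7. ◇p, u   [□-rule on 4 via uRu]
8. □¬q, u   [→-rule on 6 (branches; this branch)]
9. ¬q, u   [□-rule on 8 via uRu]
10. ¬□¬q, v   [¬□-rule on 5: fresh world v, uRv]
11. ◇p → □¬q, v   [□-rule on 2 via uRv]
12. ◇p, v   [□-rule on 4 via uRv]
13. ¬q, v   [□-rule on 8 via uRv]
14. ¬◇p, v   [→-rule on 11 (branches; this branch)]
15. ¬p, v   [¬◇-rule on 14 via vRv]
16. p, w   [◇-rule on 7: fresh world w, uRw]
17. ◇p → □¬q, w   [□-rule on 2 via uRw]
18. ◇p, w   [□-rule on 4 via uRw]
19. ¬q, w   [□-rule on 8 via uRw]
20. □¬q, w   [→-rule on 17 (branches; this branch)]
21. q, x   [¬□-rule on 10: fresh world x, vRx]
22. ¬p, x   [¬◇-rule on 14 via vRx]
23. p, y   [◇-rule on 12: fresh world y, vRy]
24. ¬p, y   [¬◇-rule on 14 via vRy]
Accessibility: uRu, uRv, uRw, vRv, vRx, vRy, wRw, xRx, yRy
Branch closes: p and ¬p both at y.
All branches of the negation close; one closing branch shown above.

Valid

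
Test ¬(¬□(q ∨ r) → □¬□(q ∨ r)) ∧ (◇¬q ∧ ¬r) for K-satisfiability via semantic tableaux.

1. ¬(¬□(q ∨ r) → □¬□(q ∨ r)) ∧ (◇¬q ∧ ¬r), w0
2. ¬(¬□(q ∨ r) → □¬□(q ∨ r)), w0
3. ◇¬q ∧ ¬r, w0
4. ¬□(q ∨ r), w0
5. ¬□¬□(q ∨ r), w0
6. ◇¬q, w0
7. ¬r, w0
8. ¬(q ∨ r), w1
9. ¬q, w1
10. ¬r, w1
11. □(q ∨ r), w2
12. ¬q, w3
Accessibility: w0Rw1, w0Rw2, w0Rw3

Satisfiable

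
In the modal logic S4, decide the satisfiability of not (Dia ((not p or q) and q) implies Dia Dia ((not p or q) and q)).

Unsatisfiable (every branch closes)

1. not (Dia ((not p or q) and q) implies Dia Dia ((not p or q) and q)), u
2. Dia ((not p or q) and q), u   [neg-implies-rule on 1]
3. not Dia Dia ((not p or q) and q), u   [neg-implies-rule on 1]
4. not Dia ((not p or q) and q), u   [neg-Dia-rule on 3 via uRu]
5. not ((not p or q) and q), u   [neg-Dia-rule on 4 via uRu]
6. not (not p or q), u   [neg-and-rule on 5 (branches; this branch)]
7. p, u   [neg-or-rule on 6]
8. not q, u   [neg-or-rule on 6]
9. (not p or q) and q, v   [Dia-rule on 2: fresh world v, uRv]
10. not p or q, v   [and-rule on 9]
11. q, v   [and-rule on 9]
12. not Dia ((not p or q) and q), v   [neg-Dia-rule on 3 via uRv]
13. not ((not p or q) and q), v   [neg-Dia-rule on 4 via uRv]
14. not (not p or q), v   [neg-and-rule on 13 (branches; this branch)]
15. p, v   [neg-or-rule on 14]
16. not q, v   [neg-or-rule on 14]
Accessibility: uRu, uRv, vRv
Branch closes: q and not q both at v.
All branches of the tableau close; one closing branch shown above.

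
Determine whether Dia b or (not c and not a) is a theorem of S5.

Invalid (countermodel exists)

Tableau for the negation not (Dia b or (not c and not a)):
1. not (Dia b or (not c and not a)), w0
2. not Dia b, w0
3. not (not c and not a), w0
4. not b, w0
5. a, w0
Accessibility: w0Rw0
The negation has an open branch (countermodel exists).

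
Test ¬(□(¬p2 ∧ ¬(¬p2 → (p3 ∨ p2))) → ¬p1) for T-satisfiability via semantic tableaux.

Yes, satisfiable

1. ¬(□(¬p2 ∧ ¬(¬p2 → (p3 ∨ p2))) → ¬p1), w0
2. □(¬p2 ∧ ¬(¬p2 → (p3 ∨ p2))), w0
3. p1, w0
4. ¬p2 ∧ ¬(¬p2 → (p3 ∨ p2)), w0
5. ¬p2, w0
6. ¬(¬p2 → (p3 ∨ p2)), w0
7. ¬(p3 ∨ p2), w0
8. ¬p3, w0
Accessibility: w0Rw0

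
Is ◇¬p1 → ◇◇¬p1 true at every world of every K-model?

Invalid (countermodel exists)

Tableau for the negation ¬(◇¬p1 → ◇◇¬p1):
1. ¬(◇¬p1 → ◇◇¬p1), u
2. ◇¬p1, u   [¬→-rule on 1]
3. ¬◇◇¬p1, u   [¬→-rule on 1]
4. ¬p1, v   [◇-rule on 2: fresh world v, uRv]
5. ¬◇¬p1, v   [¬◇-rule on 3 via uRv]
Accessibility: uRv
The negation has an open branch (countermodel exists).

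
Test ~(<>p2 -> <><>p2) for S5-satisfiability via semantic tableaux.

1. ~(<>p2 -> <><>p2), u
2. <>p2, u
3. ~<><>p2, u
4. ~<>p2, u
5. ~p2, u
6. p2, v
7. ~<>p2, v
8. ~p2, v
Accessibility: uRu, uRv, vRu, vRv
Branch closes: p2 and ~p2 both at v.
All branches of the tableau close; one closing branch shown above.

No, unsatisfiable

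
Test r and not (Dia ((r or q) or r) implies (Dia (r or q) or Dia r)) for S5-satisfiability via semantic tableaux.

Unsatisfiable (every branch closes)

1. r and not (Dia ((r or q) or r) implies (Dia (r or q) or Dia r)), 0
2. r, 0
3. not (Dia ((r or q) or r) implies (Dia (r or q) or Dia r)), 0
4. Dia ((r or q) or r), 0
5. not (Dia (r or q) or Dia r), 0
6. not Dia (r or q), 0
7. not Dia r, 0
8. not (r or q), 0
9. not r, 0
10. not q, 0
Accessibility: 0R0
Branch closes: r and not r both at 0.
All branches of the tableau close; one closing branch shown above.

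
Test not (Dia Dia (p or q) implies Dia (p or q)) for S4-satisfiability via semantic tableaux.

1. not (Dia Dia (p or q) implies Dia (p or q)), w0
2. Dia Dia (p or q), w0
3. not Dia (p or q), w0
4. not (p or q), w0
5. not p, w0
6. not q, w0
7. Dia (p or q), w1
8. not (p or q), w1
9. not p, w1
10. not q, w1
11. p or q, w2
12. not (p or q), w2
13. not p, w2
14. not q, w2
15. q, w2
Accessibility: w0Rw0, w0Rw1, w0Rw2, w1Rw1, w1Rw2, w2Rw2
Branch closes: q and not q both at w2.
All branches of the tableau close; one closing branch shown above.

Unsatisfiable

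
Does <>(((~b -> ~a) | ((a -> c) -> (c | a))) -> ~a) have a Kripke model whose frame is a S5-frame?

Yes, satisfiable

1. <>(((~b -> ~a) | ((a -> c) -> (c | a))) -> ~a), 0
2. ((~b -> ~a) | ((a -> c) -> (c | a))) -> ~a, 1
3. ~a, 1
Accessibility: 0R0, 0R1, 1R0, 1R1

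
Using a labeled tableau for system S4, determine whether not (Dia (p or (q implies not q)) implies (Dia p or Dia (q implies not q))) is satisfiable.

1. not (Dia (p or (q implies not q)) implies (Dia p or Dia (q implies not q))), w0
2. Dia (p or (q implies not q)), w0
3. not (Dia p or Dia (q implies not q)), w0
4. not Dia p, w0
5. not Dia (q implies not q), w0
6. not p, w0
7. not (q implies not q), w0
8. q, w0
9. p or (q implies not q), w1
10. not p, w1
11. not (q implies not q), w1
12. q, w1
13. q implies not q, w1
14. not q, w1
Accessibility: w0Rw0, w0Rw1, w1Rw1
Branch closes: q and not q both at w1.
All branches of the tableau close; one closing branch shown above.

Unsatisfiable (every branch closes)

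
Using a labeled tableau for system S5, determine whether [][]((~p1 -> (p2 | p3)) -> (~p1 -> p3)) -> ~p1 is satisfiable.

Yes, satisfiable

1. [][]((~p1 -> (p2 | p3)) -> (~p1 -> p3)) -> ~p1, w0
2. ~p1, w0
Accessibility: w0Rw0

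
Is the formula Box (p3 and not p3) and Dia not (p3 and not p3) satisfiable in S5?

1. Box (p3 and not p3) and Dia not (p3 and not p3), 0
2. Box (p3 and not p3), 0
3. Dia not (p3 and not p3), 0
4. p3 and not p3, 0
5. p3, 0
6. not p3, 0
Accessibility: 0R0
Branch closes: p3 and not p3 both at 0.
All branches of the tableau close; one closing branch shown above.

Unsatisfiable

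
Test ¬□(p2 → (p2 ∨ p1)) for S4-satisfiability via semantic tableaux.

1. ¬□(p2 → (p2 ∨ p1)), w0
2. ¬(p2 → (p2 ∨ p1)), w1   [¬□-rule on 1: fresh world w1, w0Rw1]
3. p2, w1   [¬→-rule on 2]
4. ¬(p2 ∨ p1), w1   [¬→-rule on 2]
5. ¬p2, w1   [¬∨-rule on 4]
6. ¬p1, w1   [¬∨-rule on 4]
Accessibility: w0Rw0, w0Rw1, w1Rw1
Branch closes: p2 and ¬p2 both at w1.
Every branch closes; the branch above is one of them.

Unsatisfiable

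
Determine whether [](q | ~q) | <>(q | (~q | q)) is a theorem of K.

Valid

Tableau for the negation ~([](q | ~q) | <>(q | (~q | q))):
1. ~([](q | ~q) | <>(q | (~q | q))), 0
2. ~[](q | ~q), 0
3. ~<>(q | (~q | q)), 0
4. ~(q | ~q), 1
5. ~q, 1
6. q, 1
Accessibility: 0R1
Branch closes: q and ~q both at 1.
Every branch of the negation's tableau closes; the branch above is one of them.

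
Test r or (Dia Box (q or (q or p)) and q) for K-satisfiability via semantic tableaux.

1. r or (Dia Box (q or (q or p)) and q), 0
2. Dia Box (q or (q or p)) and q, 0   [or-rule on 1 (branches; this branch)]
3. Dia Box (q or (q or p)), 0   [and-rule on 2]
4. q, 0   [and-rule on 2]
5. Box (q or (q or p)), 1   [Dia-rule on 3: fresh world 1, 0R1]
Accessibility: 0R1

Satisfiable (open branch found)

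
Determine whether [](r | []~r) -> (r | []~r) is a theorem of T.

Tableau for the negation ~([](r | []~r) -> (r | []~r)):
1. ~([](r | []~r) -> (r | []~r)), w0
2. [](r | []~r), w0
3. ~(r | []~r), w0
4. ~r, w0
5. ~[]~r, w0
6. r | []~r, w0
7. []~r, w0
8. r, w1
9. r | []~r, w1
10. ~r, w1
Accessibility: w0Rw0, w0Rw1, w1Rw1
Branch closes: r and ~r both at w1.
All branches of the negation close; one closing branch shown above.

Valid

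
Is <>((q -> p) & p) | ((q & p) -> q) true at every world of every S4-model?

Tableau for the negation ~(<>((q -> p) & p) | ((q & p) -> q)):
1. ~(<>((q -> p) & p) | ((q & p) -> q)), u
2. ~<>((q -> p) & p), u
3. ~((q & p) -> q), u
4. q & p, u
5. ~q, u
6. q, u
7. p, u
Accessibility: uRu
Branch closes: q and ~q both at u.
Every branch of the negation's tableau closes; the branch above is one of them.

Yes, valid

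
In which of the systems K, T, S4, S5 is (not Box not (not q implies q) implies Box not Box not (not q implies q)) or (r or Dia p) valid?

S4-tableau for the negation not ((not Box not (not q implies q) implies Box not Box not (not q implies q)) or (r or Dia p)):
1. not ((not Box not (not q implies q) implies Box not Box not (not q implies q)) or (r or Dia p)), w0
2. not (not Box not (not q implies q) implies Box not Box not (not q implies q)), w0
3. not (r or Dia p), w0
4. not Box not (not q implies q), w0
5. not Box not Box not (not q implies q), w0
6. not r, w0
7. not Dia p, w0
8. not p, w0
9. not q implies q, w1
10. not p, w1
11. q, w1
12. Box not (not q implies q), w2
13. not p, w2
14. not (not q implies q), w2
15. not q, w2
Accessibility: w0Rw0, w0Rw1, w0Rw2, w1Rw1, w2Rw2
Complete open branch: countermodel on an S4-frame, so not valid in S4, nor in K, T (the same frame is also a K-frame and a T-frame).
S5-tableau for the negation not ((not Box not (not q implies q) implies Box not Box not (not q implies q)) or (r or Dia p)):
1. not ((not Box not (not q implies q) implies Box not Box not (not q implies q)) or (r or Dia p)), w0
2. not (not Box not (not q implies q) implies Box not Box not (not q implies q)), w0
3. not (r or Dia p), w0
4. not Box not (not q implies q), w0
5. not Box not Box not (not q implies q), w0
6. not r, w0
7. not Dia p, w0
8. not p, w0
9. not q implies q, w1
10. not p, w1
11. q, w1
12. Box not (not q implies q), w2
13. not p, w2
14. not (not q implies q), w0
15. not q, w0
16. not (not q implies q), w1
17. not q, w1
Accessibility: w0Rw0, w0Rw1, w0Rw2, w1Rw0, w1Rw1, w1Rw2, w2Rw0, w2Rw1, w2Rw2
Branch closes: q and not q both at w1.
Every branch closes (one shown): valid in S5.

S5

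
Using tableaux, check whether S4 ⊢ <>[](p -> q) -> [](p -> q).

Not valid

Tableau for the negation ~(<>[](p -> q) -> [](p -> q)):
1. ~(<>[](p -> q) -> [](p -> q)), 0
2. <>[](p -> q), 0   [~->-rule on 1]
3. ~[](p -> q), 0   [~->-rule on 1]
4. [](p -> q), 1   [<>-rule on 2: fresh world 1, 0R1]
5. p -> q, 1   [[]-rule on 4 via 1R1]
6. q, 1   [->-rule on 5 (branches; this branch)]
7. ~(p -> q), 2   [~[]-rule on 3: fresh world 2, 0R2]
8. p, 2   [~->-rule on 7]
9. ~q, 2   [~->-rule on 7]
Accessibility: 0R0, 0R1, 0R2, 1R1, 2R2
The negation has an open branch (countermodel exists).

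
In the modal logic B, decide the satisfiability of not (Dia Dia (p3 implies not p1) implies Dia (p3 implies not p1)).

1. not (Dia Dia (p3 implies not p1) implies Dia (p3 implies not p1)), w0
2. Dia Dia (p3 implies not p1), w0
3. not Dia (p3 implies not p1), w0
4. not (p3 implies not p1), w0
5. p3, w0
6. p1, w0
7. Dia (p3 implies not p1), w1
8. not (p3 implies not p1), w1
9. p3, w1
10. p1, w1
11. p3 implies not p1, w2
12. not p1, w2
Accessibility: w0Rw0, w0Rw1, w1Rw0, w1Rw1, w1Rw2, w2Rw1, w2Rw2

Satisfiable (open branch found)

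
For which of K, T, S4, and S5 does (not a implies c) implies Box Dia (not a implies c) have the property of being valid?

S5-tableau for the negation not ((not a implies c) implies Box Dia (not a implies c)):
1. not ((not a implies c) implies Box Dia (not a implies c)), 0
2. not a implies c, 0
3. not Box Dia (not a implies c), 0
4. c, 0
5. not Dia (not a implies c), 1
6. not (not a implies c), 0
7. not a, 0
8. not c, 0
Accessibility: 0R0, 0R1, 1R0, 1R1
Branch closes: c and not c both at 0.
Every branch closes (one shown): valid in S5.
S4-tableau for the negation not ((not a implies c) implies Box Dia (not a implies c)):
1. not ((not a implies c) implies Box Dia (not a implies c)), 0
2. not a implies c, 0
3. not Box Dia (not a implies c), 0
4. c, 0
5. not Dia (not a implies c), 1
6. not (not a implies c), 1
7. not a, 1
8. not c, 1
Accessibility: 0R0, 0R1, 1R1
Complete open branch: countermodel on an S4-frame, so not valid in S4, nor in K, T (the same frame is also a K-frame and a T-frame).

S5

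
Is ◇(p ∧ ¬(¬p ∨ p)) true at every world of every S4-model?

Tableau for the negation ¬◇(p ∧ ¬(¬p ∨ p)):
1. ¬◇(p ∧ ¬(¬p ∨ p)), u
2. ¬(p ∧ ¬(¬p ∨ p)), u
3. ¬p ∨ p, u
4. p, u
Accessibility: uRu
The negation has an open branch (countermodel exists).

Not valid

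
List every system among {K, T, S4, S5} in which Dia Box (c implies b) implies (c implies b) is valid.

S5

S5-tableau for the negation not (Dia Box (c implies b) implies (c implies b)):
1. not (Dia Box (c implies b) implies (c implies b)), w0
2. Dia Box (c implies b), w0
3. not (c implies b), w0
4. c, w0
5. not b, w0
6. Box (c implies b), w1
7. c implies b, w0
8. c implies b, w1
9. b, w0
Accessibility: w0Rw0, w0Rw1, w1Rw0, w1Rw1
Branch closes: b and not b both at w0.
Every branch closes (one shown): valid in S5.
S4-tableau for the negation not (Dia Box (c implies b) implies (c implies b)):
1. not (Dia Box (c implies b) implies (c implies b)), w0
2. Dia Box (c implies b), w0
3. not (c implies b), w0
4. c, w0
5. not b, w0
6. Box (c implies b), w1
7. c implies b, w1
8. b, w1
Accessibility: w0Rw0, w0Rw1, w1Rw1
Complete open branch: countermodel on an S4-frame, so not valid in S4, nor in K, T (the same frame is also a K-frame and a T-frame).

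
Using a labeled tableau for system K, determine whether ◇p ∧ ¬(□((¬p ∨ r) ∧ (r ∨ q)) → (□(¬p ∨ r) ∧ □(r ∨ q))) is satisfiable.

No, unsatisfiable

1. ◇p ∧ ¬(□((¬p ∨ r) ∧ (r ∨ q)) → (□(¬p ∨ r) ∧ □(r ∨ q))), w0
2. ◇p, w0
3. ¬(□((¬p ∨ r) ∧ (r ∨ q)) → (□(¬p ∨ r) ∧ □(r ∨ q))), w0
4. □((¬p ∨ r) ∧ (r ∨ q)), w0
5. ¬(□(¬p ∨ r) ∧ □(r ∨ q)), w0
6. ¬□(r ∨ q), w0
7. p, w1
8. (¬p ∨ r) ∧ (r ∨ q), w1
9. ¬p ∨ r, w1
10. r ∨ q, w1
11. r, w1
12. q, w1
13. ¬(r ∨ q), w2
14. ¬r, w2
15. ¬q, w2
16. (¬p ∨ r) ∧ (r ∨ q), w2
17. ¬p ∨ r, w2
18. r ∨ q, w2
19. ¬p, w2
20. q, w2
Accessibility: w0Rw1, w0Rw2
Branch closes: q and ¬q both at w2.
All branches of the tableau close; one closing branch shown above.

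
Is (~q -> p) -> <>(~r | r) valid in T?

Tableau for the negation ~((~q -> p) -> <>(~r | r)):
1. ~((~q -> p) -> <>(~r | r)), 0
2. ~q -> p, 0   [~->-rule on 1]
3. ~<>(~r | r), 0   [~->-rule on 1]
4. ~(~r | r), 0   [~<>-rule on 3 via 0R0]
5. r, 0   [~|-rule on 4]
6. ~r, 0   [~|-rule on 4]
Accessibility: 0R0
Branch closes: r and ~r both at 0.
All branches of the negation close; one closing branch shown above.

Valid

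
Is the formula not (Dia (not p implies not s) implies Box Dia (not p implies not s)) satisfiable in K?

1. not (Dia (not p implies not s) implies Box Dia (not p implies not s)), 0
2. Dia (not p implies not s), 0   [neg-implies-rule on 1]
3. not Box Dia (not p implies not s), 0   [neg-implies-rule on 1]
4. not p implies not s, 1   [Dia-rule on 2: fresh world 1, 0R1]
5. not s, 1   [implies-rule on 4 (branches; this branch)]
6. not Dia (not p implies not s), 2   [neg-Box-rule on 3: fresh world 2, 0R2]
Accessibility: 0R1, 0R2

Satisfiable (open branch found)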